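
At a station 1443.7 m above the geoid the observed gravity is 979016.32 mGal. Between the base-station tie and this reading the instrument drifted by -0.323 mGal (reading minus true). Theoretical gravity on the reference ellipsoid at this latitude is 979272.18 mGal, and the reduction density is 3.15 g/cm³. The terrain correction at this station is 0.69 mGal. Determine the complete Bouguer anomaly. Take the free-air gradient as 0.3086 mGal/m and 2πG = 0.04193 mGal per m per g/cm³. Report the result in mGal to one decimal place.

Drift-corrected reading = 979016.32 − (-0.323) = 979016.643 mGal
Free-air correction = 0.3086 × 1443.7 = 445.53 mGal
Free-air anomaly = 979016.643 − 979272.18 + (445.53) = 189.993 mGal
Bouguer slab correction = 0.04193 × 3.15 × 1443.7 = 190.68 mGal
Simple Bouguer anomaly = 189.993 − (190.68) = -0.687 mGal
Complete Bouguer anomaly = -0.687 + 0.69 = 0.003 mGal

0.0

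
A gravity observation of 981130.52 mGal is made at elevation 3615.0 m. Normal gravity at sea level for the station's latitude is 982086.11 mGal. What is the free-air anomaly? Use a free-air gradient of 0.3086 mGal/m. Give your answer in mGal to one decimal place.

160.0

Free-air correction = 0.3086 × 3615.0 = 1115.59 mGal
Free-air anomaly = 981130.52 − 982086.11 + (1115.59) = 160.00 mGal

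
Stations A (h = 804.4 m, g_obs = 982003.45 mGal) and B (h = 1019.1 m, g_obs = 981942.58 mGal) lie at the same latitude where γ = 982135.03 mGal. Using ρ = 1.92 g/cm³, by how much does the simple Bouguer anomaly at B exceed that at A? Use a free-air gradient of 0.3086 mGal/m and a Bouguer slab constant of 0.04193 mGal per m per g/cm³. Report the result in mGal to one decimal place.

-11.9

Δg_SB(A) = 982003.45 − 982135.03 + 0.3086×804.4 − 0.04193×1.92×804.4 = 51.90 mGal
Δg_SB(B) = 981942.58 − 982135.03 + 0.3086×1019.1 − 0.04193×1.92×1019.1 = 40.00 mGal
Difference = 40.00 − (51.90) = -11.90 mGal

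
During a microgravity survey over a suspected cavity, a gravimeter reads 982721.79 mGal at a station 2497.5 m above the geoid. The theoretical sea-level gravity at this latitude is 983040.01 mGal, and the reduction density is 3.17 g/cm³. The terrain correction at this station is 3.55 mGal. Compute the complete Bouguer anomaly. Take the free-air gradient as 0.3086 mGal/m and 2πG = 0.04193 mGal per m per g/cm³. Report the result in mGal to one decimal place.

124.1

Free-air correction = 0.3086 × 2497.5 = 770.73 mGal
Free-air anomaly = 982721.79 − 983040.01 + (770.73) = 452.51 mGal
Bouguer slab correction = 0.04193 × 3.17 × 2497.5 = 331.96 mGal
Simple Bouguer anomaly = 452.51 − (331.96) = 120.55 mGal
Complete Bouguer anomaly = 120.55 + 3.55 = 124.10 mGal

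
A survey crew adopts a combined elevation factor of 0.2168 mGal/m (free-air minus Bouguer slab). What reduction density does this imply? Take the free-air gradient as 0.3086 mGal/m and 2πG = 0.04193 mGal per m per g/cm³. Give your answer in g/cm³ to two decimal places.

2.19

0.2168 = 0.3086 − 0.04193 × ρ
ρ = (0.3086 − 0.2168) / 0.04193 = 2.19 g/cm³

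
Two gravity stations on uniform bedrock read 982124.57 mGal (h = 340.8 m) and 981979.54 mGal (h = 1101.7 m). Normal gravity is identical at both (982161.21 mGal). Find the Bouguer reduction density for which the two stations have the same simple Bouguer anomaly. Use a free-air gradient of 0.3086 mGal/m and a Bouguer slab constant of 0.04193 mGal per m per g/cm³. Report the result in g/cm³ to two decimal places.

Δg_obs = 981979.54 − 982124.57 = -145.03 mGal over Δh = 1101.7 − 340.8 = 760.9 m
Equal Bouguer anomalies ⇒ Δg_obs + (0.3086 − 0.04193ρ)·Δh = 0
0.3086 − 0.04193ρ = −Δg_obs/Δh = 0.19060
ρ = (0.3086 − 0.19060) / 0.04193 = 2.81 g/cm³

2.81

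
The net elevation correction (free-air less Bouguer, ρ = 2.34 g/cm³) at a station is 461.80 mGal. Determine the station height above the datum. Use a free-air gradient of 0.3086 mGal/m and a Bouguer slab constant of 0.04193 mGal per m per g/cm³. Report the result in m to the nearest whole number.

2194

Combined gradient = 0.3086 − 0.04193 × 2.34 = 0.2104838 mGal/m
h = 461.80 / 0.2104838 = 2193.99 m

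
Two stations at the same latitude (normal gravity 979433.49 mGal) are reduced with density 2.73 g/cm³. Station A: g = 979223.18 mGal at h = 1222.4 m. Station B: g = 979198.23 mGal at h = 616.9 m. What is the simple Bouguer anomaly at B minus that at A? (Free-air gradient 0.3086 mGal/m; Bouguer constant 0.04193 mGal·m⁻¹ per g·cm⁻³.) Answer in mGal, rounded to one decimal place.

Δg_SB(A) = 979223.18 − 979433.49 + 0.3086×1222.4 − 0.04193×2.73×1222.4 = 27.00 mGal
Δg_SB(B) = 979198.23 − 979433.49 + 0.3086×616.9 − 0.04193×2.73×616.9 = -115.50 mGal
Difference = -115.50 − (27.00) = -142.50 mGal

-142.5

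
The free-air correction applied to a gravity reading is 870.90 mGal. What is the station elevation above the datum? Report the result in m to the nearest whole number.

2822

h = 870.90 / 0.3086 = 2822.10 m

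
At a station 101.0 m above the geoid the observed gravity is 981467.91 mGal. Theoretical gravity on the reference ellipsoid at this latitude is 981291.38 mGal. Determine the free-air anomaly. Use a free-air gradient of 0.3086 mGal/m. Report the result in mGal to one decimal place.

207.7

Free-air correction = 0.3086 × 101.0 = 31.17 mGal
Free-air anomaly = 981467.91 − 981291.38 + (31.17) = 207.70 mGal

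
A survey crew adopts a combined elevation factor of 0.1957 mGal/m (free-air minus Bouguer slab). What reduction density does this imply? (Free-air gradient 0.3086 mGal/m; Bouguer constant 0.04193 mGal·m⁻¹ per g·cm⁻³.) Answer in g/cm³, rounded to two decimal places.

0.1957 = 0.3086 − 0.04193 × ρ
ρ = (0.3086 − 0.1957) / 0.04193 = 2.69 g/cm³

2.69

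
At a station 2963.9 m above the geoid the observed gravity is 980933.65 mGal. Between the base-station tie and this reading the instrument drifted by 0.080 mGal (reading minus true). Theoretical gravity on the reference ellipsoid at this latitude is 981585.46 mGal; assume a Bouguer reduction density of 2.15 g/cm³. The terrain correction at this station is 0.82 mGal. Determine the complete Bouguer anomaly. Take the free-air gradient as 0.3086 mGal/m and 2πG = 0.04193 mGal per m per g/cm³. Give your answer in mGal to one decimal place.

-3.6

Drift-corrected reading = 980933.65 − (0.080) = 980933.570 mGal
Free-air correction = 0.3086 × 2963.9 = 914.66 mGal
Free-air anomaly = 980933.570 − 981585.46 + (914.66) = 262.770 mGal
Bouguer slab correction = 0.04193 × 2.15 × 2963.9 = 267.19 mGal
Simple Bouguer anomaly = 262.770 − (267.19) = -4.420 mGal
Complete Bouguer anomaly = -4.420 + 0.82 = -3.600 mGal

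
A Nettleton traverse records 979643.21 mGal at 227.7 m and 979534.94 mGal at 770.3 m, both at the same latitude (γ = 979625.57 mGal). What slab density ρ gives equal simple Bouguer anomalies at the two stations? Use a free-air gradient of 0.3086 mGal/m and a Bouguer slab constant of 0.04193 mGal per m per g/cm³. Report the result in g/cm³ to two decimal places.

2.60

Δg_obs = 979534.94 − 979643.21 = -108.27 mGal over Δh = 770.3 − 227.7 = 542.6 m
Equal Bouguer anomalies ⇒ Δg_obs + (0.3086 − 0.04193ρ)·Δh = 0
0.3086 − 0.04193ρ = −Δg_obs/Δh = 0.19954
ρ = (0.3086 − 0.19954) / 0.04193 = 2.60 g/cm³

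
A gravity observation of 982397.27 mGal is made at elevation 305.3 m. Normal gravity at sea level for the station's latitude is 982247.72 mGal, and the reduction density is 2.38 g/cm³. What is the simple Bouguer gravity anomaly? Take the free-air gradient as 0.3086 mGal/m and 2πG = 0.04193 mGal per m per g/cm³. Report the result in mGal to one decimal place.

213.3

Free-air correction = 0.3086 × 305.3 = 94.22 mGal
Free-air anomaly = 982397.27 − 982247.72 + (94.22) = 243.77 mGal
Bouguer slab correction = 0.04193 × 2.38 × 305.3 = 30.47 mGal
Simple Bouguer anomaly = 243.77 − (30.47) = 213.30 mGal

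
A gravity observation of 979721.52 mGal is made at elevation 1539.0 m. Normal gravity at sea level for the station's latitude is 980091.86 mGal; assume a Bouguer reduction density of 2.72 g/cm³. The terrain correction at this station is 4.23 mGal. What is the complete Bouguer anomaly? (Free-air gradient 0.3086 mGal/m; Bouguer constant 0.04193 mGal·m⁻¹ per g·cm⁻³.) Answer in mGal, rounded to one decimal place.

-66.7

Free-air correction = 0.3086 × 1539.0 = 474.94 mGal
Free-air anomaly = 979721.52 − 980091.86 + (474.94) = 104.60 mGal
Bouguer slab correction = 0.04193 × 2.72 × 1539.0 = 175.52 mGal
Simple Bouguer anomaly = 104.60 − (175.52) = -70.92 mGal
Complete Bouguer anomaly = -70.92 + 4.23 = -66.69 mGal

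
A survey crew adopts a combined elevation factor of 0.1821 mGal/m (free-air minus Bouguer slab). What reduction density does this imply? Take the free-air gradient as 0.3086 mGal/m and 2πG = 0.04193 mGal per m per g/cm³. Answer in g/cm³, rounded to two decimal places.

3.02

0.1821 = 0.3086 − 0.04193 × ρ
ρ = (0.3086 − 0.1821) / 0.04193 = 3.02 g/cm³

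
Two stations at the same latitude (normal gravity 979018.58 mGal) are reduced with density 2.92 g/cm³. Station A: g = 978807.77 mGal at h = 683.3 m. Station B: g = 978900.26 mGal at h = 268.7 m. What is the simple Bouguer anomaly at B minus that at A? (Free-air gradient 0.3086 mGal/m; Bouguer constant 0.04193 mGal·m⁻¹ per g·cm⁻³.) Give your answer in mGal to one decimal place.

Δg_SB(A) = 978807.77 − 979018.58 + 0.3086×683.3 − 0.04193×2.92×683.3 = -83.60 mGal
Δg_SB(B) = 978900.26 − 979018.58 + 0.3086×268.7 − 0.04193×2.92×268.7 = -68.30 mGal
Difference = -68.30 − (-83.60) = 15.30 mGal

15.3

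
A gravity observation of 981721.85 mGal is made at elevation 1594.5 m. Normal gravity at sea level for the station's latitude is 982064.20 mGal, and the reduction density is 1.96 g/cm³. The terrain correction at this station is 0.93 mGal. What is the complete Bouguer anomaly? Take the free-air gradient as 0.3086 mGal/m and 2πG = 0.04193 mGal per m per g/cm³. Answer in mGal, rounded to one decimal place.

Free-air correction = 0.3086 × 1594.5 = 492.06 mGal
Free-air anomaly = 981721.85 − 982064.20 + (492.06) = 149.71 mGal
Bouguer slab correction = 0.04193 × 1.96 × 1594.5 = 131.04 mGal
Simple Bouguer anomaly = 149.71 − (131.04) = 18.67 mGal
Complete Bouguer anomaly = 18.67 + 0.93 = 19.60 mGal

19.6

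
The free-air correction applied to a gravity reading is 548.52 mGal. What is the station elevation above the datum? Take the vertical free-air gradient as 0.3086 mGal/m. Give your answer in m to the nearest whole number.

h = 548.52 / 0.3086 = 1777.45 m

1777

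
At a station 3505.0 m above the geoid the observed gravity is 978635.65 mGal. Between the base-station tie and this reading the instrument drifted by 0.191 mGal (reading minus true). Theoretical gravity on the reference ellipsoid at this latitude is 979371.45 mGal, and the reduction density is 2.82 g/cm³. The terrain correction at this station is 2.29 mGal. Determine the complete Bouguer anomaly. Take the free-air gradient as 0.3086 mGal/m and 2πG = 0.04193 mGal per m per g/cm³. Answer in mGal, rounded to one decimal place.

-66.5

Drift-corrected reading = 978635.65 − (0.191) = 978635.459 mGal
Free-air correction = 0.3086 × 3505.0 = 1081.64 mGal
Free-air anomaly = 978635.459 − 979371.45 + (1081.64) = 345.649 mGal
Bouguer slab correction = 0.04193 × 2.82 × 3505.0 = 414.44 mGal
Simple Bouguer anomaly = 345.649 − (414.44) = -68.791 mGal
Complete Bouguer anomaly = -68.791 + 2.29 = -66.501 mGal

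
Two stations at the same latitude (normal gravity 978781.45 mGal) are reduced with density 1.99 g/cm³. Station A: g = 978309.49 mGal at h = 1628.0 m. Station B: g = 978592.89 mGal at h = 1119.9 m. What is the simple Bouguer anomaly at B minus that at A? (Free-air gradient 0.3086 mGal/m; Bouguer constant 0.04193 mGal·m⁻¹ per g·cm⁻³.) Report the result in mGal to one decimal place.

169.0

Δg_SB(A) = 978309.49 − 978781.45 + 0.3086×1628.0 − 0.04193×1.99×1628.0 = -105.40 mGal
Δg_SB(B) = 978592.89 − 978781.45 + 0.3086×1119.9 − 0.04193×1.99×1119.9 = 63.60 mGal
Difference = 63.60 − (-105.40) = 169.00 mGal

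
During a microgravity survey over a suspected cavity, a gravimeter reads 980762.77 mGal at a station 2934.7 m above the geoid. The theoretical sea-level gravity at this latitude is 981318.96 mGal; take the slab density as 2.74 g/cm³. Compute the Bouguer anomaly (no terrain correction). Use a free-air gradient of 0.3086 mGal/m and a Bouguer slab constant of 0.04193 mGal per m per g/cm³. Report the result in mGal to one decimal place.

12.3

Free-air correction = 0.3086 × 2934.7 = 905.65 mGal
Free-air anomaly = 980762.77 − 981318.96 + (905.65) = 349.46 mGal
Bouguer slab correction = 0.04193 × 2.74 × 2934.7 = 337.16 mGal
Simple Bouguer anomaly = 349.46 − (337.16) = 12.30 mGal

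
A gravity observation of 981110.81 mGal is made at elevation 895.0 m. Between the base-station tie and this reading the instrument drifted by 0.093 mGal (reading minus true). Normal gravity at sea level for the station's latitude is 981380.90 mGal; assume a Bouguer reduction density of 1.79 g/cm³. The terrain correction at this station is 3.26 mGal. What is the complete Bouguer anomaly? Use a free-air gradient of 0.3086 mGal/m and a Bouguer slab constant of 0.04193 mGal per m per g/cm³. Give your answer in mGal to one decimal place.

Drift-corrected reading = 981110.81 − (0.093) = 981110.717 mGal
Free-air correction = 0.3086 × 895.0 = 276.20 mGal
Free-air anomaly = 981110.717 − 981380.90 + (276.20) = 6.017 mGal
Bouguer slab correction = 0.04193 × 1.79 × 895.0 = 67.17 mGal
Simple Bouguer anomaly = 6.017 − (67.17) = -61.153 mGal
Complete Bouguer anomaly = -61.153 + 3.26 = -57.893 mGal

-57.9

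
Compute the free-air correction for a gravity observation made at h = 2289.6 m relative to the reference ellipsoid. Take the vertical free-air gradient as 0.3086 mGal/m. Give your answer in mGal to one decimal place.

706.6

Free-air correction = 0.3086 × 2289.6 = 706.6 mGal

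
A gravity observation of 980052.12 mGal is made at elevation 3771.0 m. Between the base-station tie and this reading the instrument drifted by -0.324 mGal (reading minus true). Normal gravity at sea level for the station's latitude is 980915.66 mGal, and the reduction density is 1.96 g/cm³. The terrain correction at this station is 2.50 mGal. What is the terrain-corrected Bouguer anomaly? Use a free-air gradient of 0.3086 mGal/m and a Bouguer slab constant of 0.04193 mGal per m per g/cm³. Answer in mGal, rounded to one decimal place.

Drift-corrected reading = 980052.12 − (-0.324) = 980052.444 mGal
Free-air correction = 0.3086 × 3771.0 = 1163.73 mGal
Free-air anomaly = 980052.444 − 980915.66 + (1163.73) = 300.514 mGal
Bouguer slab correction = 0.04193 × 1.96 × 3771.0 = 309.91 mGal
Simple Bouguer anomaly = 300.514 − (309.91) = -9.396 mGal
Complete Bouguer anomaly = -9.396 + 2.50 = -6.896 mGal

-6.9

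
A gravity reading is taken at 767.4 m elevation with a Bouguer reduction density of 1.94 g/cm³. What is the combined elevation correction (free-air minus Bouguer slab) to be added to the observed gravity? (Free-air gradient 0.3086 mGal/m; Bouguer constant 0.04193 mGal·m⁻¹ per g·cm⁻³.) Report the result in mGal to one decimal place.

174.4

Combined gradient = 0.3086 − 0.04193 × 1.94 = 0.2272558 mGal/m
Combined elevation correction = 0.2272558 × 767.4 = 174.4 mGal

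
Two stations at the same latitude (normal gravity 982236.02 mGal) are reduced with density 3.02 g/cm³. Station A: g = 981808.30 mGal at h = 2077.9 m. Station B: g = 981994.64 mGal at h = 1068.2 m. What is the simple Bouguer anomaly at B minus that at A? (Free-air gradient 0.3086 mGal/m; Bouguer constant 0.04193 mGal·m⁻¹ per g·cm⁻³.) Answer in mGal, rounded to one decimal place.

2.6

Δg_SB(A) = 981808.30 − 982236.02 + 0.3086×2077.9 − 0.04193×3.02×2077.9 = -49.60 mGal
Δg_SB(B) = 981994.64 − 982236.02 + 0.3086×1068.2 − 0.04193×3.02×1068.2 = -47.00 mGal
Difference = -47.00 − (-49.60) = 2.60 mGal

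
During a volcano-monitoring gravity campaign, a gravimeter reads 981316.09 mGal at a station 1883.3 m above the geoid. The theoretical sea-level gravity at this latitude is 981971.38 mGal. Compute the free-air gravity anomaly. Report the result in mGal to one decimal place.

-74.1

Free-air correction = 0.3086 × 1883.3 = 581.19 mGal
Free-air anomaly = 981316.09 − 981971.38 + (581.19) = -74.10 mGal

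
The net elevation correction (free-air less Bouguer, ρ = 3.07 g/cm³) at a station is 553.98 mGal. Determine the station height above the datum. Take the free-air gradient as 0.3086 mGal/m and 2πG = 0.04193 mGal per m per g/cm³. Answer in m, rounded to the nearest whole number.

Combined gradient = 0.3086 − 0.04193 × 3.07 = 0.1798749 mGal/m
h = 553.98 / 0.1798749 = 3079.81 m

3080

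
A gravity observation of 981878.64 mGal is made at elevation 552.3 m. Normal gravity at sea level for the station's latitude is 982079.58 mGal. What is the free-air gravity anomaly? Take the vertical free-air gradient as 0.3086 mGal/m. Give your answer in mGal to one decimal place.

-30.5

Free-air correction = 0.3086 × 552.3 = 170.44 mGal
Free-air anomaly = 981878.64 − 982079.58 + (170.44) = -30.50 mGal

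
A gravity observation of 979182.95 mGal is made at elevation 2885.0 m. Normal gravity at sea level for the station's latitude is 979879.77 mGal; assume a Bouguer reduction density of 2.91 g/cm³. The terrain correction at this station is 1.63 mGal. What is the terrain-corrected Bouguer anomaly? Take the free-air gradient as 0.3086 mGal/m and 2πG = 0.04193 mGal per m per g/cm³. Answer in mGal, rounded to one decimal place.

-156.9

Free-air correction = 0.3086 × 2885.0 = 890.31 mGal
Free-air anomaly = 979182.95 − 979879.77 + (890.31) = 193.49 mGal
Bouguer slab correction = 0.04193 × 2.91 × 2885.0 = 352.02 mGal
Simple Bouguer anomaly = 193.49 − (352.02) = -158.53 mGal
Complete Bouguer anomaly = -158.53 + 1.63 = -156.90 mGal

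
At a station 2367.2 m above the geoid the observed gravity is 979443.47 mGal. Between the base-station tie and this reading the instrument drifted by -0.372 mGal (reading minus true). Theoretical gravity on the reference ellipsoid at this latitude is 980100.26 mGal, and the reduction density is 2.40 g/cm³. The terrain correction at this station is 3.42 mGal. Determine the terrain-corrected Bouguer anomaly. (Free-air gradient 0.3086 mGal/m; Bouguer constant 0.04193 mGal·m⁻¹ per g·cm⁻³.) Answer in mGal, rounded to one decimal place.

-160.7

Drift-corrected reading = 979443.47 − (-0.372) = 979443.842 mGal
Free-air correction = 0.3086 × 2367.2 = 730.52 mGal
Free-air anomaly = 979443.842 − 980100.26 + (730.52) = 74.102 mGal
Bouguer slab correction = 0.04193 × 2.40 × 2367.2 = 238.22 mGal
Simple Bouguer anomaly = 74.102 − (238.22) = -164.118 mGal
Complete Bouguer anomaly = -164.118 + 3.42 = -160.698 mGal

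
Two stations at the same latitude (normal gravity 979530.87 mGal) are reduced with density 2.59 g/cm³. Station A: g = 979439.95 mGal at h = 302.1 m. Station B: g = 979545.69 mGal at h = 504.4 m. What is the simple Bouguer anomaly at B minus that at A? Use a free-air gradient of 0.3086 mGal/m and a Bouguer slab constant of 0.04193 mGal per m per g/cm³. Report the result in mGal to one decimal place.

Δg_SB(A) = 979439.95 − 979530.87 + 0.3086×302.1 − 0.04193×2.59×302.1 = -30.50 mGal
Δg_SB(B) = 979545.69 − 979530.87 + 0.3086×504.4 − 0.04193×2.59×504.4 = 115.70 mGal
Difference = 115.70 − (-30.50) = 146.20 mGal

146.2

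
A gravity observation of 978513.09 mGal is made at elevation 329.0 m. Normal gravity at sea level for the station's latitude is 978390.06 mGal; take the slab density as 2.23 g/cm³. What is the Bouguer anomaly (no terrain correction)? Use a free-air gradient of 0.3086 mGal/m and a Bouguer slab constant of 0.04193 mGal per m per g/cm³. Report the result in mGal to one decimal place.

193.8

Free-air correction = 0.3086 × 329.0 = 101.53 mGal
Free-air anomaly = 978513.09 − 978390.06 + (101.53) = 224.56 mGal
Bouguer slab correction = 0.04193 × 2.23 × 329.0 = 30.76 mGal
Simple Bouguer anomaly = 224.56 − (30.76) = 193.80 mGal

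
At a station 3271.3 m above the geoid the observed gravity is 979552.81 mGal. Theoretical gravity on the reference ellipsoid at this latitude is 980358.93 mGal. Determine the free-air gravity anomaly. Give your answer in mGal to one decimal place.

203.4

Free-air correction = 0.3086 × 3271.3 = 1009.52 mGal
Free-air anomaly = 979552.81 − 980358.93 + (1009.52) = 203.40 mGal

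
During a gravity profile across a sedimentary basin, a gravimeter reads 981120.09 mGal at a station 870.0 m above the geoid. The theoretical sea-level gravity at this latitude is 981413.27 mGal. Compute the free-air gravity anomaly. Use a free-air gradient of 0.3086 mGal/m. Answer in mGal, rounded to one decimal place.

Free-air correction = 0.3086 × 870.0 = 268.48 mGal
Free-air anomaly = 981120.09 − 981413.27 + (268.48) = -24.70 mGal

-24.7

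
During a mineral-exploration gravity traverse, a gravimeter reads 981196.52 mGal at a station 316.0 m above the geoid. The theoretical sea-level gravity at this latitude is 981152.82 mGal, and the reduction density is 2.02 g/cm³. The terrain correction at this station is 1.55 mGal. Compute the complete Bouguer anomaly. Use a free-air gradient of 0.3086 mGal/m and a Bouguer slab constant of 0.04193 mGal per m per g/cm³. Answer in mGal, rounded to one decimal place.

116.0

Free-air correction = 0.3086 × 316.0 = 97.52 mGal
Free-air anomaly = 981196.52 − 981152.82 + (97.52) = 141.22 mGal
Bouguer slab correction = 0.04193 × 2.02 × 316.0 = 26.76 mGal
Simple Bouguer anomaly = 141.22 − (26.76) = 114.46 mGal
Complete Bouguer anomaly = 114.46 + 1.55 = 116.01 mGal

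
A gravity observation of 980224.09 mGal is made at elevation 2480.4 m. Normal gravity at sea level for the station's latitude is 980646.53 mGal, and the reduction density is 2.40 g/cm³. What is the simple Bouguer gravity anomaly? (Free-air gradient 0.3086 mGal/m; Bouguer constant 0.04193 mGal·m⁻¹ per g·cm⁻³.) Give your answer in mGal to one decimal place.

Free-air correction = 0.3086 × 2480.4 = 765.45 mGal
Free-air anomaly = 980224.09 − 980646.53 + (765.45) = 343.01 mGal
Bouguer slab correction = 0.04193 × 2.40 × 2480.4 = 249.61 mGal
Simple Bouguer anomaly = 343.01 − (249.61) = 93.40 mGal

93.4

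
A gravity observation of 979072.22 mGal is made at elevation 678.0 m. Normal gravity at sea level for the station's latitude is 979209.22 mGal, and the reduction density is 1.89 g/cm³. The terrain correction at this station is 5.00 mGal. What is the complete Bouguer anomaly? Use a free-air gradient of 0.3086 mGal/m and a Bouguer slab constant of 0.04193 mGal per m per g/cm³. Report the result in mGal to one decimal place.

23.5

Free-air correction = 0.3086 × 678.0 = 209.23 mGal
Free-air anomaly = 979072.22 − 979209.22 + (209.23) = 72.23 mGal
Bouguer slab correction = 0.04193 × 1.89 × 678.0 = 53.73 mGal
Simple Bouguer anomaly = 72.23 − (53.73) = 18.50 mGal
Complete Bouguer anomaly = 18.50 + 5.00 = 23.50 mGal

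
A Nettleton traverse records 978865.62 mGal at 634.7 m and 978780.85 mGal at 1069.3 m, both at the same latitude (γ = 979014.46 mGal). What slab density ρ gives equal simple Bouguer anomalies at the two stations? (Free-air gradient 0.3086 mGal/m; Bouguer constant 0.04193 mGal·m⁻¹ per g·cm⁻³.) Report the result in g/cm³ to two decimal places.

2.71

Δg_obs = 978780.85 − 978865.62 = -84.77 mGal over Δh = 1069.3 − 634.7 = 434.6 m
Equal Bouguer anomalies ⇒ Δg_obs + (0.3086 − 0.04193ρ)·Δh = 0
0.3086 − 0.04193ρ = −Δg_obs/Δh = 0.19505
ρ = (0.3086 − 0.19505) / 0.04193 = 2.71 g/cm³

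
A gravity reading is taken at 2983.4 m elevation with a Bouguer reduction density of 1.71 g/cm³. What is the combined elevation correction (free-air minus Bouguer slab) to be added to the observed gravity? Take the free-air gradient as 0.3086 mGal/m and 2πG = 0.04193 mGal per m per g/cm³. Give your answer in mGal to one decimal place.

Combined gradient = 0.3086 − 0.04193 × 1.71 = 0.2368997 mGal/m
Combined elevation correction = 0.2368997 × 2983.4 = 706.8 mGal

706.8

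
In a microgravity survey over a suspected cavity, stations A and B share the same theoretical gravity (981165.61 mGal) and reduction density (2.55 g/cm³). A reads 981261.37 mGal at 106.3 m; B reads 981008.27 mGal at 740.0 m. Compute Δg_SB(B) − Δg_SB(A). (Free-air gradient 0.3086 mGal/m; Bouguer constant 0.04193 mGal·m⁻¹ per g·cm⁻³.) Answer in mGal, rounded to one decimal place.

Δg_SB(A) = 981261.37 − 981165.61 + 0.3086×106.3 − 0.04193×2.55×106.3 = 117.20 mGal
Δg_SB(B) = 981008.27 − 981165.61 + 0.3086×740.0 − 0.04193×2.55×740.0 = -8.10 mGal
Difference = -8.10 − (117.20) = -125.30 mGal

-125.3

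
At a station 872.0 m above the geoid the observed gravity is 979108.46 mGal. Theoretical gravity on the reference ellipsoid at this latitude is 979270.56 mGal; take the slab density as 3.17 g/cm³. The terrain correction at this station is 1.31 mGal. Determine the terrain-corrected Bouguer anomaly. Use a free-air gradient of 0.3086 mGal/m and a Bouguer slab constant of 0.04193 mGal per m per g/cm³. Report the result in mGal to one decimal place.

-7.6

Free-air correction = 0.3086 × 872.0 = 269.10 mGal
Free-air anomaly = 979108.46 − 979270.56 + (269.10) = 107.00 mGal
Bouguer slab correction = 0.04193 × 3.17 × 872.0 = 115.90 mGal
Simple Bouguer anomaly = 107.00 − (115.90) = -8.90 mGal
Complete Bouguer anomaly = -8.90 + 1.31 = -7.59 mGal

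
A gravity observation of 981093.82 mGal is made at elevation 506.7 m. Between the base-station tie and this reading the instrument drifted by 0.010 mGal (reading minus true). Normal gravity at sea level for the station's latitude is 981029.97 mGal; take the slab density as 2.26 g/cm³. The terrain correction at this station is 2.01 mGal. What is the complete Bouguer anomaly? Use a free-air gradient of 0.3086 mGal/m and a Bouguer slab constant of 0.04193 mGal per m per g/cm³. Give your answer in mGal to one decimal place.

174.2

Drift-corrected reading = 981093.82 − (0.010) = 981093.810 mGal
Free-air correction = 0.3086 × 506.7 = 156.37 mGal
Free-air anomaly = 981093.810 − 981029.97 + (156.37) = 220.210 mGal
Bouguer slab correction = 0.04193 × 2.26 × 506.7 = 48.02 mGal
Simple Bouguer anomaly = 220.210 − (48.02) = 172.190 mGal
Complete Bouguer anomaly = 172.190 + 2.01 = 174.200 mGal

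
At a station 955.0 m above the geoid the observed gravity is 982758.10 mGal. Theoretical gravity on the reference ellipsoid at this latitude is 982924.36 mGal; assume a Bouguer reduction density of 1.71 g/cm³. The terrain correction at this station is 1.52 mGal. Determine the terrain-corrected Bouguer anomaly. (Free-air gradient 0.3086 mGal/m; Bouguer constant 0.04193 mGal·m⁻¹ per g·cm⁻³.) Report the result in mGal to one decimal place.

61.5

Free-air correction = 0.3086 × 955.0 = 294.71 mGal
Free-air anomaly = 982758.10 − 982924.36 + (294.71) = 128.45 mGal
Bouguer slab correction = 0.04193 × 1.71 × 955.0 = 68.47 mGal
Simple Bouguer anomaly = 128.45 − (68.47) = 59.98 mGal
Complete Bouguer anomaly = 59.98 + 1.52 = 61.50 mGal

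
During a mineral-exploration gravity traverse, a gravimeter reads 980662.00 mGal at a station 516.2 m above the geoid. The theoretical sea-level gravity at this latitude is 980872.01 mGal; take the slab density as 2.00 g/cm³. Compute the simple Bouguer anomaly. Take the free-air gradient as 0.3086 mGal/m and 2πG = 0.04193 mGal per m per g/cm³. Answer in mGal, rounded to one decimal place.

-94.0

Free-air correction = 0.3086 × 516.2 = 159.30 mGal
Free-air anomaly = 980662.00 − 980872.01 + (159.30) = -50.71 mGal
Bouguer slab correction = 0.04193 × 2.00 × 516.2 = 43.29 mGal
Simple Bouguer anomaly = -50.71 − (43.29) = -94.00 mGal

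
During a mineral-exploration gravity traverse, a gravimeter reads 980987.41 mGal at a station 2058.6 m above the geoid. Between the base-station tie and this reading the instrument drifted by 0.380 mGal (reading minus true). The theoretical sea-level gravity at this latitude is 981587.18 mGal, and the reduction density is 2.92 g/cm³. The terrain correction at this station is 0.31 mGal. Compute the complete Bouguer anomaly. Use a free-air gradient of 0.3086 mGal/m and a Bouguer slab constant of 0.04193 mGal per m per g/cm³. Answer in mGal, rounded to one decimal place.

-216.6

Drift-corrected reading = 980987.41 − (0.380) = 980987.030 mGal
Free-air correction = 0.3086 × 2058.6 = 635.28 mGal
Free-air anomaly = 980987.030 − 981587.18 + (635.28) = 35.130 mGal
Bouguer slab correction = 0.04193 × 2.92 × 2058.6 = 252.05 mGal
Simple Bouguer anomaly = 35.130 − (252.05) = -216.920 mGal
Complete Bouguer anomaly = -216.920 + 0.31 = -216.610 mGal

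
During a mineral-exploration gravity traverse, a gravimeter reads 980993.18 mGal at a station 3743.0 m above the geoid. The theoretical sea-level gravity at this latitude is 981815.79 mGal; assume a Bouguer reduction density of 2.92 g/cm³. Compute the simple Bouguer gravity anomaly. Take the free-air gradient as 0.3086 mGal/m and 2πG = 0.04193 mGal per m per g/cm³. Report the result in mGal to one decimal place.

Free-air correction = 0.3086 × 3743.0 = 1155.09 mGal
Free-air anomaly = 980993.18 − 981815.79 + (1155.09) = 332.48 mGal
Bouguer slab correction = 0.04193 × 2.92 × 3743.0 = 458.28 mGal
Simple Bouguer anomaly = 332.48 − (458.28) = -125.80 mGal

-125.8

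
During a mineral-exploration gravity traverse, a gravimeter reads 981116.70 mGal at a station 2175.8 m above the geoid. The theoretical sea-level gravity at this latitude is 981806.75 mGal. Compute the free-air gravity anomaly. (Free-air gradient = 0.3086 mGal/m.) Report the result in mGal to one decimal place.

Free-air correction = 0.3086 × 2175.8 = 671.45 mGal
Free-air anomaly = 981116.70 − 981806.75 + (671.45) = -18.60 mGal

-18.6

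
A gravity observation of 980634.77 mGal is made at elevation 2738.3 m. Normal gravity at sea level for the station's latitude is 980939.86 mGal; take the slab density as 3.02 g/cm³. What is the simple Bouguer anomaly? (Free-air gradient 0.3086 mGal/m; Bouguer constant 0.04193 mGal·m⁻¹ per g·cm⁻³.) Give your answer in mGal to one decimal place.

193.2

Free-air correction = 0.3086 × 2738.3 = 845.04 mGal
Free-air anomaly = 980634.77 − 980939.86 + (845.04) = 539.95 mGal
Bouguer slab correction = 0.04193 × 3.02 × 2738.3 = 346.75 mGal
Simple Bouguer anomaly = 539.95 − (346.75) = 193.20 mGal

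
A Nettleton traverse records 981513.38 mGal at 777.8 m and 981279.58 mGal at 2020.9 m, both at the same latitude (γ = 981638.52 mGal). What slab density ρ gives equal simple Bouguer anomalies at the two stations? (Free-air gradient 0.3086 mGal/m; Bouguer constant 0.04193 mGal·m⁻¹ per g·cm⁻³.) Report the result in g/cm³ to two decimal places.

Δg_obs = 981279.58 − 981513.38 = -233.80 mGal over Δh = 2020.9 − 777.8 = 1243.1 m
Equal Bouguer anomalies ⇒ Δg_obs + (0.3086 − 0.04193ρ)·Δh = 0
0.3086 − 0.04193ρ = −Δg_obs/Δh = 0.18808
ρ = (0.3086 − 0.18808) / 0.04193 = 2.87 g/cm³

2.87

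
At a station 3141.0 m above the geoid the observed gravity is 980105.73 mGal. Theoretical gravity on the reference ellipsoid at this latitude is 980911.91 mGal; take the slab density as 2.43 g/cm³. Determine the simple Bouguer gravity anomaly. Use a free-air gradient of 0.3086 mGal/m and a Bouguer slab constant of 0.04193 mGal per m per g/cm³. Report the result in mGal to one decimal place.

Free-air correction = 0.3086 × 3141.0 = 969.31 mGal
Free-air anomaly = 980105.73 − 980911.91 + (969.31) = 163.13 mGal
Bouguer slab correction = 0.04193 × 2.43 × 3141.0 = 320.04 mGal
Simple Bouguer anomaly = 163.13 − (320.04) = -156.91 mGal

-156.9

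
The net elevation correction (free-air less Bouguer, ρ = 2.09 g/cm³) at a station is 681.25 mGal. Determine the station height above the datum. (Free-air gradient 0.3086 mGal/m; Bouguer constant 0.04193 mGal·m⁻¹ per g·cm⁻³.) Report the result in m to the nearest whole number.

3083

Combined gradient = 0.3086 − 0.04193 × 2.09 = 0.2209663 mGal/m
h = 681.25 / 0.2209663 = 3083.05 m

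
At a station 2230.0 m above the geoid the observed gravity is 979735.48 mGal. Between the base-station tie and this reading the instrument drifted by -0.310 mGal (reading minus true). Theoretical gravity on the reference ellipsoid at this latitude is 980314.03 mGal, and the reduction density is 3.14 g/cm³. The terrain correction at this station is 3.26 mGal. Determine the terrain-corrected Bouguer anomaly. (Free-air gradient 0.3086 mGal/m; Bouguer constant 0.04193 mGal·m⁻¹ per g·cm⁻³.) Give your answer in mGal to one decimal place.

Drift-corrected reading = 979735.48 − (-0.310) = 979735.790 mGal
Free-air correction = 0.3086 × 2230.0 = 688.18 mGal
Free-air anomaly = 979735.790 − 980314.03 + (688.18) = 109.940 mGal
Bouguer slab correction = 0.04193 × 3.14 × 2230.0 = 293.60 mGal
Simple Bouguer anomaly = 109.940 − (293.60) = -183.660 mGal
Complete Bouguer anomaly = -183.660 + 3.26 = -180.400 mGal

-180.4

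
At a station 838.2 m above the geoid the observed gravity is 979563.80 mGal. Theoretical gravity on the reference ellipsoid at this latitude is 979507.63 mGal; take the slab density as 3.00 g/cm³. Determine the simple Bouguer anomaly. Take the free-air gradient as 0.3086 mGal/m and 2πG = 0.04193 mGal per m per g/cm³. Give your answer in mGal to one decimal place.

209.4

Free-air correction = 0.3086 × 838.2 = 258.67 mGal
Free-air anomaly = 979563.80 − 979507.63 + (258.67) = 314.84 mGal
Bouguer slab correction = 0.04193 × 3.00 × 838.2 = 105.44 mGal
Simple Bouguer anomaly = 314.84 − (105.44) = 209.40 mGal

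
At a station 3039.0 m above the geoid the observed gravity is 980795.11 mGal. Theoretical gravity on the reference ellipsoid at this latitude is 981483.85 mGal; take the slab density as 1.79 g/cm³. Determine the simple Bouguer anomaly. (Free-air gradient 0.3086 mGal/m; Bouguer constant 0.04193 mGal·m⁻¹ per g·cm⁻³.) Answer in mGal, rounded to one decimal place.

21.0

Free-air correction = 0.3086 × 3039.0 = 937.84 mGal
Free-air anomaly = 980795.11 − 981483.85 + (937.84) = 249.10 mGal
Bouguer slab correction = 0.04193 × 1.79 × 3039.0 = 228.09 mGal
Simple Bouguer anomaly = 249.10 − (228.09) = 21.01 mGal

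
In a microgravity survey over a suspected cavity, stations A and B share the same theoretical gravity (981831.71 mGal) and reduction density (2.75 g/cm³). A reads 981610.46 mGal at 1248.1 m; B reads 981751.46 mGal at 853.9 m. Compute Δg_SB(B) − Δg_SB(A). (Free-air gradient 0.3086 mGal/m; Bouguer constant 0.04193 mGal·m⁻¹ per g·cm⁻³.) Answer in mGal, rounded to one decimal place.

64.8

Δg_SB(A) = 981610.46 − 981831.71 + 0.3086×1248.1 − 0.04193×2.75×1248.1 = 20.00 mGal
Δg_SB(B) = 981751.46 − 981831.71 + 0.3086×853.9 − 0.04193×2.75×853.9 = 84.80 mGal
Difference = 84.80 − (20.00) = 64.80 mGal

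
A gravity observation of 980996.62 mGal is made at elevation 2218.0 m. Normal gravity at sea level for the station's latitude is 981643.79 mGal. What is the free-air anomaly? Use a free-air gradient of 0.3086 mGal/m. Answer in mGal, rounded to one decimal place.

Free-air correction = 0.3086 × 2218.0 = 684.47 mGal
Free-air anomaly = 980996.62 − 981643.79 + (684.47) = 37.30 mGal

37.3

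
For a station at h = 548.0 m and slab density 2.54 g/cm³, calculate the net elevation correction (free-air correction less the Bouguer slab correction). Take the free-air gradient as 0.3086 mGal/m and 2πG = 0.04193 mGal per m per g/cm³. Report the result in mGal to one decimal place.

Combined gradient = 0.3086 − 0.04193 × 2.54 = 0.2020978 mGal/m
Combined elevation correction = 0.2020978 × 548.0 = 110.7 mGal

110.7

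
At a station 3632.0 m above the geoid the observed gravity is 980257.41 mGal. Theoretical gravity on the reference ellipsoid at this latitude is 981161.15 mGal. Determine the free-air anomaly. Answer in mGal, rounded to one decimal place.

Free-air correction = 0.3086 × 3632.0 = 1120.84 mGal
Free-air anomaly = 980257.41 − 981161.15 + (1120.84) = 217.10 mGal

217.1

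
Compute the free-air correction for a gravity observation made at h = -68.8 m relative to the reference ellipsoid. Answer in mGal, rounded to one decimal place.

Free-air correction = 0.3086 × -68.8 = -21.2 mGal

-21.2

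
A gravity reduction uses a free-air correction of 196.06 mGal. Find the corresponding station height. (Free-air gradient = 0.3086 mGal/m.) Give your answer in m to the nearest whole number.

635

h = 196.06 / 0.3086 = 635.32 m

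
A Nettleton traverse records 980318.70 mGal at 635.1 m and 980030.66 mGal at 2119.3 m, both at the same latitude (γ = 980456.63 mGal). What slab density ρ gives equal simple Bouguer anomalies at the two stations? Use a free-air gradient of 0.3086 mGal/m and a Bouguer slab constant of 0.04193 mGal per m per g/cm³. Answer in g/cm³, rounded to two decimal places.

2.73

Δg_obs = 980030.66 − 980318.70 = -288.04 mGal over Δh = 2119.3 − 635.1 = 1484.2 m
Equal Bouguer anomalies ⇒ Δg_obs + (0.3086 − 0.04193ρ)·Δh = 0
0.3086 − 0.04193ρ = −Δg_obs/Δh = 0.19407
ρ = (0.3086 − 0.19407) / 0.04193 = 2.73 g/cm³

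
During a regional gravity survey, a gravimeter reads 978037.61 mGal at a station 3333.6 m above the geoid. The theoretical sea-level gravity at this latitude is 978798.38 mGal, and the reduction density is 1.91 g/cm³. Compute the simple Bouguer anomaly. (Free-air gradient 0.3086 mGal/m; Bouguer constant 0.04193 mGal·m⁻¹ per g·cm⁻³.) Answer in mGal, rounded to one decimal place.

Free-air correction = 0.3086 × 3333.6 = 1028.75 mGal
Free-air anomaly = 978037.61 − 978798.38 + (1028.75) = 267.98 mGal
Bouguer slab correction = 0.04193 × 1.91 × 3333.6 = 266.98 mGal
Simple Bouguer anomaly = 267.98 − (266.98) = 1.00 mGal

1.0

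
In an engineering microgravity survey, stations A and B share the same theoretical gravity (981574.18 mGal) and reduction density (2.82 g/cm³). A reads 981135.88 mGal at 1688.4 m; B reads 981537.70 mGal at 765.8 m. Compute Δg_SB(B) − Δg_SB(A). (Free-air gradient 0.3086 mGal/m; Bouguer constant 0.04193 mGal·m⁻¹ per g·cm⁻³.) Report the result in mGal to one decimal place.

Δg_SB(A) = 981135.88 − 981574.18 + 0.3086×1688.4 − 0.04193×2.82×1688.4 = -116.90 mGal
Δg_SB(B) = 981537.70 − 981574.18 + 0.3086×765.8 − 0.04193×2.82×765.8 = 109.30 mGal
Difference = 109.30 − (-116.90) = 226.20 mGal

226.2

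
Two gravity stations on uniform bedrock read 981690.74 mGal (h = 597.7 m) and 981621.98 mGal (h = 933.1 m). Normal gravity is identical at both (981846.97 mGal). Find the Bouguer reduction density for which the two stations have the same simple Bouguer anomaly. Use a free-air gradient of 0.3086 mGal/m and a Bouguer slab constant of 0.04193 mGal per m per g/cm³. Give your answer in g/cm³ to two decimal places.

2.47

Δg_obs = 981621.98 − 981690.74 = -68.76 mGal over Δh = 933.1 − 597.7 = 335.4 m
Equal Bouguer anomalies ⇒ Δg_obs + (0.3086 − 0.04193ρ)·Δh = 0
0.3086 − 0.04193ρ = −Δg_obs/Δh = 0.20501
ρ = (0.3086 − 0.20501) / 0.04193 = 2.47 g/cm³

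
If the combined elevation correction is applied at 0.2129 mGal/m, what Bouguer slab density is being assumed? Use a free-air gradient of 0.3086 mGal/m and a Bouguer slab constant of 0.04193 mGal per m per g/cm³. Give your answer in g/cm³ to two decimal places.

2.28

0.2129 = 0.3086 − 0.04193 × ρ
ρ = (0.3086 − 0.2129) / 0.04193 = 2.28 g/cm³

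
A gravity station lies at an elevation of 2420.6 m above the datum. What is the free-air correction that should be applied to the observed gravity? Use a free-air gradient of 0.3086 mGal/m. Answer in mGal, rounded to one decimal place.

Free-air correction = 0.3086 × 2420.6 = 747.0 mGal

747.0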